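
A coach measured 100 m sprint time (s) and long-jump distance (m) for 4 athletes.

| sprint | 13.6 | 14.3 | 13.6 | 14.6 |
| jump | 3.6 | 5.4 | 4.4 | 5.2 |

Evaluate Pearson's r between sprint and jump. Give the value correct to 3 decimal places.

0.861

n = 4, Σx = 56.1, Σy = 18.6, Σx² = 787.57, Σy² = 88.52, Σxy = 261.94
nΣxy − ΣxΣy = 1047.76 − 1043.46 = 4.3
nΣx² − (Σx)² = 3150.28 − 3147.21 = 3.07; nΣy² − (Σy)² = 354.08 − 345.96 = 8.12
r = 4.3 / √(3.07 × 8.12) = 4.3 / 4.9928 ≈ 0.861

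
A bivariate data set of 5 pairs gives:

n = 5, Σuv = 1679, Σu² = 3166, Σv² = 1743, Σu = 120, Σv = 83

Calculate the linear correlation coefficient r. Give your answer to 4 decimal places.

r = (nΣuv − ΣuΣv) / √[(nΣu² − (Σu)²)(nΣv² − (Σv)²)]
Numerator: 5×1679 − 120×83 = -1565
Denominator: √[(15830 − 14400)(8715 − 6889)] = √[1430 × 1826] = 1615.9146
r = -1565 / 1615.9146 ≈ -0.9685

-0.9685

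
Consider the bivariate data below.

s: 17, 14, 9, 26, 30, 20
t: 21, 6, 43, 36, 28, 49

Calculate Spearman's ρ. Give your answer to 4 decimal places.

0.0857

Rank s: 3, 2, 1, 5, 6, 4
Rank t: 2, 1, 5, 4, 3, 6
d = rank(s) − rank(t): 1, 1, -4, 1, 3, -2; Σd² = 32
ρ = 1 − 6Σd² / [n(n²−1)] = 1 − 6×32 / (6×35) = 1 − 192/210 ≈ 0.0857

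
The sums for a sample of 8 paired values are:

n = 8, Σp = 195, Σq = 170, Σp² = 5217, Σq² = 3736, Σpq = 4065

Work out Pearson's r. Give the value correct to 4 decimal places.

r = (nΣpq − ΣpΣq) / √[(nΣp² − (Σp)²)(nΣq² − (Σq)²)]
Numerator: 8×4065 − 195×170 = -630
Denominator: √[(41736 − 38025)(29888 − 28900)] = √[3711 × 988] = 1914.8023
r = -630 / 1914.8023 ≈ -0.3290

-0.3290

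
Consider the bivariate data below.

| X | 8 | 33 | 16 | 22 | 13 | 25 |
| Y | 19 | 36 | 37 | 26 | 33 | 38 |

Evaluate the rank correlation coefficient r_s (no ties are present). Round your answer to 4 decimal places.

Rank X: 1, 6, 3, 4, 2, 5
Rank Y: 1, 4, 5, 2, 3, 6
d = rank(X) − rank(Y): 0, 2, -2, 2, -1, -1; Σd² = 14
ρ = 1 − 6Σd² / [n(n²−1)] = 1 − 6×14 / (6×35) = 1 − 84/210 ≈ 0.6000

0.6000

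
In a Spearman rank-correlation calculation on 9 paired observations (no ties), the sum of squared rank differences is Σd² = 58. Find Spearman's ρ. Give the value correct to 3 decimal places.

0.517

ρ = 1 − 6Σd² / [n(n²−1)] = 1 − 6×58 / (9×80)
  = 1 − 348/720 = 1 − 0.4833 ≈ 0.517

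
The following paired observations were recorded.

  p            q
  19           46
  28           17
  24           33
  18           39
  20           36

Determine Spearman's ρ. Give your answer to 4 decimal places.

Rank p: 2, 5, 4, 1, 3
Rank q: 5, 1, 2, 4, 3
d = rank(p) − rank(q): -3, 4, 2, -3, 0; Σd² = 38
ρ = 1 − 6Σd² / [n(n²−1)] = 1 − 6×38 / (5×24) = 1 − 228/120 ≈ -0.9000

-0.9000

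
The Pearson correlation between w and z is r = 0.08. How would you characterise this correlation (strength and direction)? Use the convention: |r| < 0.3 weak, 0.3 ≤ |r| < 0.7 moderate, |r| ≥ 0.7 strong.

r = 0.08 > 0 so the relationship is positive.
|r| = 0.08, which falls in the weak range.

weak positive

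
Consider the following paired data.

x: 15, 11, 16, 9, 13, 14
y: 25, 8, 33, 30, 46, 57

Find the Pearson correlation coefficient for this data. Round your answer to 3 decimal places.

n = 6, Σx = 78, Σy = 199, Σx² = 1048, Σy² = 8043, Σxy = 2657
nΣxy − ΣxΣy = 15942 − 15522 = 420
nΣx² − (Σx)² = 6288 − 6084 = 204; nΣy² − (Σy)² = 48258 − 39601 = 8657
r = 420 / √(204 × 8657) = 420 / 1328.9199 ≈ 0.316

0.316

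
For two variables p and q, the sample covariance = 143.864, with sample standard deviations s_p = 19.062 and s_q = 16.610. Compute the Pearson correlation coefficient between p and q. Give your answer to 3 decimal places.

0.454

r = Cov(p,q) / (s_p · s_q) = 143.864 / (19.062 × 16.610)
  = 143.864 / 316.6198 ≈ 0.454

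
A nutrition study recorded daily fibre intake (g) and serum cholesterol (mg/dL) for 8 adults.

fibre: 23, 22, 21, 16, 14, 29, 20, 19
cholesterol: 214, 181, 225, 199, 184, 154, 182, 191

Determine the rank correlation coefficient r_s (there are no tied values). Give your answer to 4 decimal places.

-0.2381

Rank fibre: 7, 6, 5, 2, 1, 8, 4, 3
Rank cholesterol: 7, 2, 8, 6, 4, 1, 3, 5
d = rank(fibre) − rank(cholesterol): 0, 4, -3, -4, -3, 7, 1, -2; Σd² = 104
ρ = 1 − 6Σd² / [n(n²−1)] = 1 − 6×104 / (8×63) = 1 − 624/504 ≈ -0.2381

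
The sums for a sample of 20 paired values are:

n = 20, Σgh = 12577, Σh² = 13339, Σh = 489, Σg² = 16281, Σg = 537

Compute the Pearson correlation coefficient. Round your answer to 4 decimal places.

r = (nΣgh − ΣgΣh) / √[(nΣg² − (Σg)²)(nΣh² − (Σh)²)]
Numerator: 20×12577 − 537×489 = -11053
Denominator: √[(325620 − 288369)(266780 − 239121)] = √[37251 × 27659] = 32098.6824
r = -11053 / 32098.6824 ≈ -0.3443

-0.3443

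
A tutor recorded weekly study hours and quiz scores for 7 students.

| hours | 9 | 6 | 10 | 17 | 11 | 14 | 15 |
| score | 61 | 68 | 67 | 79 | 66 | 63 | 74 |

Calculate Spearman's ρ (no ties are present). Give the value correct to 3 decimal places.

Rank hours: 2, 1, 3, 7, 4, 5, 6
Rank score: 1, 5, 4, 7, 3, 2, 6
d = rank(hours) − rank(score): 1, -4, -1, 0, 1, 3, 0; Σd² = 28
ρ = 1 − 6Σd² / [n(n²−1)] = 1 − 6×28 / (7×48) = 1 − 168/336 ≈ 0.500

0.500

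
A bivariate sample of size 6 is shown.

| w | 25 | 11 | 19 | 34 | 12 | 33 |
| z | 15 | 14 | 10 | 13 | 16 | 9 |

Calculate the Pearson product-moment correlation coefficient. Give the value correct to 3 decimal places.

-0.498

n = 6, Σw = 134, Σz = 77, Σw² = 3496, Σz² = 1027, Σwz = 1650
nΣwz − ΣwΣz = 9900 − 10318 = -418
nΣw² − (Σw)² = 20976 − 17956 = 3020; nΣz² − (Σz)² = 6162 − 5929 = 233
r = -418 / √(3020 × 233) = -418 / 838.8444 ≈ -0.498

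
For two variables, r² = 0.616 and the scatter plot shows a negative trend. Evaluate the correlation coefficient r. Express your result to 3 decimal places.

-0.785

|r| = √0.616 = 0.785
The association is negative, so r = −0.785.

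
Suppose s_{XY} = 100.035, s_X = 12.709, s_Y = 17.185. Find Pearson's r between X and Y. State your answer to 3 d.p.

r = Cov(X,Y) / (s_X · s_Y) = 100.035 / (12.709 × 17.185)
  = 100.035 / 218.4042 ≈ 0.458

0.458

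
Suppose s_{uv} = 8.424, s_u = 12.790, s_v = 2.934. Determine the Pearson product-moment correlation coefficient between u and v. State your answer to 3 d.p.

r = Cov(u,v) / (s_u · s_v) = 8.424 / (12.790 × 2.934)
  = 8.424 / 37.5259 ≈ 0.224

0.224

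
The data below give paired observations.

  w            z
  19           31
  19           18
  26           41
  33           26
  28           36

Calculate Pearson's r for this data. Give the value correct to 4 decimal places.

n = 5, Σw = 125, Σz = 152, Σw² = 3271, Σz² = 4938, Σwz = 3863
nΣwz − ΣwΣz = 19315 − 19000 = 315
nΣw² − (Σw)² = 16355 − 15625 = 730; nΣz² − (Σz)² = 24690 − 23104 = 1586
r = 315 / √(730 × 1586) = 315 / 1076.0019 ≈ 0.2928

0.2928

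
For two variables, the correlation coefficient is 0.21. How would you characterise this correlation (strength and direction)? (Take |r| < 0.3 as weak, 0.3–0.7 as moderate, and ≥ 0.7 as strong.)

weak positive

r = 0.21 > 0 so the relationship is positive.
|r| = 0.21, which falls in the weak range.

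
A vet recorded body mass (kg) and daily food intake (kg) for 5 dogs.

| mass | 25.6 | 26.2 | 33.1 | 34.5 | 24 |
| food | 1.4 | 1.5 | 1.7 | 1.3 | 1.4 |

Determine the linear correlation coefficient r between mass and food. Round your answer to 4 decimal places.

0.1715

n = 5, Σx = 143.4, Σy = 7.3, Σx² = 4203.66, Σy² = 10.75, Σxy = 209.86
nΣxy − ΣxΣy = 1049.3 − 1046.82 = 2.48
nΣx² − (Σx)² = 21018.3 − 20563.56 = 454.74; nΣy² − (Σy)² = 53.75 − 53.29 = 0.46
r = 2.48 / √(454.74 × 0.46) = 2.48 / 14.4631 ≈ 0.1715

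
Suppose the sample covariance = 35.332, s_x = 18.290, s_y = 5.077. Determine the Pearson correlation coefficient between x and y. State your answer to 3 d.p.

r = Cov(x,y) / (s_x · s_y) = 35.332 / (18.290 × 5.077)
  = 35.332 / 92.8583 ≈ 0.380

0.380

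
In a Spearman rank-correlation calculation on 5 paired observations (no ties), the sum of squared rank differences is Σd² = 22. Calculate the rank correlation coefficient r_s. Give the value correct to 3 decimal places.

-0.100

ρ = 1 − 6Σd² / [n(n²−1)] = 1 − 6×22 / (5×24)
  = 1 − 132/120 = 1 − 1.1000 ≈ -0.100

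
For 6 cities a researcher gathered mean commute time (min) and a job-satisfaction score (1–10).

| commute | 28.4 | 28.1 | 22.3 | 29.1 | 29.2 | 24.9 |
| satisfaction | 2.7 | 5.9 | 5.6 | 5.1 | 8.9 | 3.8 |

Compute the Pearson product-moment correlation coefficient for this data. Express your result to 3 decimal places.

0.212

n = 6, Σx = 162, Σy = 32, Σx² = 4412.92, Σy² = 193.12, Σxy = 870.26
nΣxy − ΣxΣy = 5221.56 − 5184 = 37.56
nΣx² − (Σx)² = 26477.52 − 26244 = 233.52; nΣy² − (Σy)² = 1158.72 − 1024 = 134.72
r = 37.56 / √(233.52 × 134.72) = 37.56 / 177.3691 ≈ 0.212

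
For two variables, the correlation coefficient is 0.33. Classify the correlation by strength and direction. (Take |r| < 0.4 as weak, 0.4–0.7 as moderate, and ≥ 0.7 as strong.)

weak positive

r = 0.33 > 0 so the relationship is positive.
|r| = 0.33, which falls in the weak range.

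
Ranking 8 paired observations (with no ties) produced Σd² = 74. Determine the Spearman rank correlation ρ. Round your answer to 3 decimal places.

ρ = 1 − 6Σd² / [n(n²−1)] = 1 − 6×74 / (8×63)
  = 1 − 444/504 = 1 − 0.8810 ≈ 0.119

0.119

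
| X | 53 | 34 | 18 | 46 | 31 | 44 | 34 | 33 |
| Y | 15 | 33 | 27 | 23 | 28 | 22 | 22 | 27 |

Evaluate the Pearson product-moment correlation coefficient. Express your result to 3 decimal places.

n = 8, ΣX = 293, ΣY = 197, ΣX² = 11547, ΣY² = 5053, ΣXY = 6936
nΣXY − ΣXΣY = 55488 − 57721 = -2233
nΣX² − (ΣX)² = 92376 − 85849 = 6527; nΣY² − (ΣY)² = 40424 − 38809 = 1615
r = -2233 / √(6527 × 1615) = -2233 / 3246.7068 ≈ -0.688

-0.688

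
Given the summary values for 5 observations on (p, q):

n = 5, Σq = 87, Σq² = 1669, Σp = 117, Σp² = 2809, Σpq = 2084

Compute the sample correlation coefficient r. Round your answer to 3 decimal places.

0.459

r = (nΣpq − ΣpΣq) / √[(nΣp² − (Σp)²)(nΣq² − (Σq)²)]
Numerator: 5×2084 − 117×87 = 241
Denominator: √[(14045 − 13689)(8345 − 7569)] = √[356 × 776] = 525.6006
r = 241 / 525.6006 ≈ 0.459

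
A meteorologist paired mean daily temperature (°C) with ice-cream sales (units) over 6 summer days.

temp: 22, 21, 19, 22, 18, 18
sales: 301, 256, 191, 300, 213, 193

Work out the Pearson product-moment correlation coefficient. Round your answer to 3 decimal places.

0.945

n = 6, Σx = 120, Σy = 1454, Σx² = 2418, Σy² = 365236, Σxy = 29535
nΣxy − ΣxΣy = 177210 − 174480 = 2730
nΣx² − (Σx)² = 14508 − 14400 = 108; nΣy² − (Σy)² = 2191416 − 2114116 = 77300
r = 2730 / √(108 × 77300) = 2730 / 2889.3598 ≈ 0.945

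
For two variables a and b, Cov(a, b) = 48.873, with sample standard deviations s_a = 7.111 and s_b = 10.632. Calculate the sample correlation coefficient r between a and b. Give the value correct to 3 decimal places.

r = Cov(a,b) / (s_a · s_b) = 48.873 / (7.111 × 10.632)
  = 48.873 / 75.6042 ≈ 0.646

0.646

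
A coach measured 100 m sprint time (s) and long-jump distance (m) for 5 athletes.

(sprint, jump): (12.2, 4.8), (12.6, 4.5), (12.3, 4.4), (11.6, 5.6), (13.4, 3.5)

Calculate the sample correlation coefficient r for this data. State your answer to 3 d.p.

n = 5, Σx = 62.1, Σy = 22.8, Σx² = 773.01, Σy² = 106.26, Σxy = 281.24
nΣxy − ΣxΣy = 1406.2 − 1415.88 = -9.68
nΣx² − (Σx)² = 3865.05 − 3856.41 = 8.64; nΣy² − (Σy)² = 531.3 − 519.84 = 11.46
r = -9.68 / √(8.64 × 11.46) = -9.68 / 9.9506 ≈ -0.973

-0.973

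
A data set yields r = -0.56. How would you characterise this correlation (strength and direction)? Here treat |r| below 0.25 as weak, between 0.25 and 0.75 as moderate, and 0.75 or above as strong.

r = -0.56 < 0 so the relationship is negative.
|r| = 0.56, which falls in the moderate range.

moderate negative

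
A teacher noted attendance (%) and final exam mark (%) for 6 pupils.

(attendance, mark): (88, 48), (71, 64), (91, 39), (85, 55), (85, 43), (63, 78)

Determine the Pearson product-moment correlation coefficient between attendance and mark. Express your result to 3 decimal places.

n = 6, Σx = 483, Σy = 327, Σx² = 39485, Σy² = 18879, Σxy = 25561
nΣxy − ΣxΣy = 153366 − 157941 = -4575
nΣx² − (Σx)² = 236910 − 233289 = 3621; nΣy² − (Σy)² = 113274 − 106929 = 6345
r = -4575 / √(3621 × 6345) = -4575 / 4793.2499 ≈ -0.954

-0.954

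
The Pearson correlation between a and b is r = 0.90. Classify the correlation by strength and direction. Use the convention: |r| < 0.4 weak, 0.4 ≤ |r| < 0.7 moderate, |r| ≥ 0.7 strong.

strong positive

r = 0.90 > 0 so the relationship is positive.
|r| = 0.90, which falls in the strong range.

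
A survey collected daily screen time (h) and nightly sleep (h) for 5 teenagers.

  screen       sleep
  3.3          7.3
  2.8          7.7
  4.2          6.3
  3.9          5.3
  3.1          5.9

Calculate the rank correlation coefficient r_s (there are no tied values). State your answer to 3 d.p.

Rank screen: 3, 1, 5, 4, 2
Rank sleep: 4, 5, 3, 1, 2
d = rank(screen) − rank(sleep): -1, -4, 2, 3, 0; Σd² = 30
ρ = 1 − 6Σd² / [n(n²−1)] = 1 − 6×30 / (5×24) = 1 − 180/120 ≈ -0.500

-0.500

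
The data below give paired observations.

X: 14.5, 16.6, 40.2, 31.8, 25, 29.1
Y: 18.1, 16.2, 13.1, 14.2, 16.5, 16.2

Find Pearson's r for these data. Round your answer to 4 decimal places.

-0.8963

n = 6, ΣX = 157.2, ΣY = 94.3, ΣX² = 4584.9, ΣY² = 1497.99, ΣXY = 2393.47
nΣXY − ΣXΣY = 14360.82 − 14823.96 = -463.14
nΣX² − (ΣX)² = 27509.4 − 24711.84 = 2797.56; nΣY² − (ΣY)² = 8987.94 − 8892.49 = 95.45
r = -463.14 / √(2797.56 × 95.45) = -463.14 / 516.7467 ≈ -0.8963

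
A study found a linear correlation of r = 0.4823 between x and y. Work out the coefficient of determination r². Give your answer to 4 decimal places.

0.2326

r² = (0.4823)² = 0.2326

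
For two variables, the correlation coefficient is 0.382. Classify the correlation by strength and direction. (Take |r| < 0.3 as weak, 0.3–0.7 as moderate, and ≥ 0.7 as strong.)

moderate positive

r = 0.382 > 0 so the relationship is positive.
|r| = 0.382, which falls in the moderate range.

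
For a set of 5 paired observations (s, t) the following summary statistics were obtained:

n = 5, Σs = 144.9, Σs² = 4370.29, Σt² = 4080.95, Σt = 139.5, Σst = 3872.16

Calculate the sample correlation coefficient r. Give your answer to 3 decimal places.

-0.949

r = (nΣst − ΣsΣt) / √[(nΣs² − (Σs)²)(nΣt² − (Σt)²)]
Numerator: 5×3872.16 − 144.9×139.5 = -852.75
Denominator: √[(21851.45 − 20996.01)(20404.75 − 19460.25)] = √[855.44 × 944.5] = 898.8677
r = -852.75 / 898.8677 ≈ -0.949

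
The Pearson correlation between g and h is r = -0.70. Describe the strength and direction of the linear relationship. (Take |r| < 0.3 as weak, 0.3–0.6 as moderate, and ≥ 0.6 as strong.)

strong negative

r = -0.70 < 0 so the relationship is negative.
|r| = 0.70, which falls in the strong range.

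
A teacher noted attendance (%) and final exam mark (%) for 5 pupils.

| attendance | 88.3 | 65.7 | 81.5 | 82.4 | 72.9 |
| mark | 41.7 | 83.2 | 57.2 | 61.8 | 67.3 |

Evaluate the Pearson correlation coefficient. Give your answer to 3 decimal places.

n = 5, Σx = 390.8, Σy = 311.2, Σx² = 30859.8, Σy² = 20281.5, Σxy = 23808.64
nΣxy − ΣxΣy = 119043.2 − 121616.96 = -2573.76
nΣx² − (Σx)² = 154299 − 152724.64 = 1574.36; nΣy² − (Σy)² = 101407.5 − 96845.44 = 4562.06
r = -2573.76 / √(1574.36 × 4562.06) = -2573.76 / 2679.9860 ≈ -0.960

-0.960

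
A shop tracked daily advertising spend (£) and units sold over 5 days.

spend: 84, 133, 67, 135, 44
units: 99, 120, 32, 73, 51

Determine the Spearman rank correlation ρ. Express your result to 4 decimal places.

Rank spend: 3, 4, 2, 5, 1
Rank units: 4, 5, 1, 3, 2
d = rank(spend) − rank(units): -1, -1, 1, 2, -1; Σd² = 8
ρ = 1 − 6Σd² / [n(n²−1)] = 1 − 6×8 / (5×24) = 1 − 48/120 ≈ 0.6000

0.6000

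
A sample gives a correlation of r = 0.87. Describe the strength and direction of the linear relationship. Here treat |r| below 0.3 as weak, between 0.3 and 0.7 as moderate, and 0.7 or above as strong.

strong positive

r = 0.87 > 0 so the relationship is positive.
|r| = 0.87, which falls in the strong range.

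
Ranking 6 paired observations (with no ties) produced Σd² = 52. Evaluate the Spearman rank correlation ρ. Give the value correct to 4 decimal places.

-0.4857

ρ = 1 − 6Σd² / [n(n²−1)] = 1 − 6×52 / (6×35)
  = 1 − 312/210 = 1 − 1.48571 ≈ -0.4857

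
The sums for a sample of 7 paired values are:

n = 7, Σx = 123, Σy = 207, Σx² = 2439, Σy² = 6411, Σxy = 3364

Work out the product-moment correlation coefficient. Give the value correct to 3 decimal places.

r = (nΣxy − ΣxΣy) / √[(nΣx² − (Σx)²)(nΣy² − (Σy)²)]
Numerator: 7×3364 − 123×207 = -1913
Denominator: √[(17073 − 15129)(44877 − 42849)] = √[1944 × 2028] = 1985.5558
r = -1913 / 1985.5558 ≈ -0.963

-0.963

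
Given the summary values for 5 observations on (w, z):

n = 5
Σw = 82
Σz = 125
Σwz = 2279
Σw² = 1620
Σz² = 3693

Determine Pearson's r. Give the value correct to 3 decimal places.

0.579

r = (nΣwz − ΣwΣz) / √[(nΣw² − (Σw)²)(nΣz² − (Σz)²)]
Numerator: 5×2279 − 82×125 = 1145
Denominator: √[(8100 − 6724)(18465 − 15625)] = √[1376 × 2840] = 1976.8257
r = 1145 / 1976.8257 ≈ 0.579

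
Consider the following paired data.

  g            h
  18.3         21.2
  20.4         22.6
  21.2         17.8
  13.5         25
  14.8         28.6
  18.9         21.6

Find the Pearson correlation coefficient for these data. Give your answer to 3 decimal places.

-0.823

n = 6, Σg = 107.1, Σh = 136.8, Σg² = 1958.99, Σh² = 3186.56, Σgh = 2395.38
nΣgh − ΣgΣh = 14372.28 − 14651.28 = -279
nΣg² − (Σg)² = 11753.94 − 11470.41 = 283.53; nΣh² − (Σh)² = 19119.36 − 18714.24 = 405.12
r = -279 / √(283.53 × 405.12) = -279 / 338.9154 ≈ -0.823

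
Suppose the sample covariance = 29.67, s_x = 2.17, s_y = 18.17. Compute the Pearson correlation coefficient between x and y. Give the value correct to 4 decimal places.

0.7525

r = Cov(x,y) / (s_x · s_y) = 29.67 / (2.17 × 18.17)
  = 29.67 / 39.4289 ≈ 0.7525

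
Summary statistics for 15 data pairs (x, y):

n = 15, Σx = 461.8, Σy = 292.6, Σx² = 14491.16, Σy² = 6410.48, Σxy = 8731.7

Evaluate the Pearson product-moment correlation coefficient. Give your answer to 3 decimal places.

r = (nΣxy − ΣxΣy) / √[(nΣx² − (Σx)²)(nΣy² − (Σy)²)]
Numerator: 15×8731.7 − 461.8×292.6 = -4147.18
Denominator: √[(217367.4 − 213259.24)(96157.2 − 85614.76)] = √[4108.16 × 10542.44] = 6581.0357
r = -4147.18 / 6581.0357 ≈ -0.630

-0.630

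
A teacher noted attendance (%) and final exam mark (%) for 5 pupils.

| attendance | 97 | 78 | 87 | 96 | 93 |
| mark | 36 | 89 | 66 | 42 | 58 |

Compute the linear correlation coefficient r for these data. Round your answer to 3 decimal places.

-0.979

n = 5, Σx = 451, Σy = 291, Σx² = 40927, Σy² = 18701, Σxy = 25602
nΣxy − ΣxΣy = 128010 − 131241 = -3231
nΣx² − (Σx)² = 204635 − 203401 = 1234; nΣy² − (Σy)² = 93505 − 84681 = 8824
r = -3231 / √(1234 × 8824) = -3231 / 3299.8206 ≈ -0.979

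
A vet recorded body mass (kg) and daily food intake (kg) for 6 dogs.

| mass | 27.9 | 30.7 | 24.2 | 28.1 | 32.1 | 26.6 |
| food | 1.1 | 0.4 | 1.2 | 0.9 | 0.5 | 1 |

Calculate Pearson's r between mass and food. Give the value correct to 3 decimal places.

n = 6, Σx = 169.6, Σy = 5.1, Σx² = 4834.12, Σy² = 4.87, Σxy = 139.95
nΣxy − ΣxΣy = 839.7 − 864.96 = -25.26
nΣx² − (Σx)² = 29004.72 − 28764.16 = 240.56; nΣy² − (Σy)² = 29.22 − 26.01 = 3.21
r = -25.26 / √(240.56 × 3.21) = -25.26 / 27.7884 ≈ -0.909

-0.909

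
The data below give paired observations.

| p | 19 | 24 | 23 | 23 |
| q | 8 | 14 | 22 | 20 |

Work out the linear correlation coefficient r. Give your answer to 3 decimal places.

0.713

n = 4, Σp = 89, Σq = 64, Σp² = 1995, Σq² = 1144, Σpq = 1454
nΣpq − ΣpΣq = 5816 − 5696 = 120
nΣp² − (Σp)² = 7980 − 7921 = 59; nΣq² − (Σq)² = 4576 − 4096 = 480
r = 120 / √(59 × 480) = 120 / 168.2855 ≈ 0.713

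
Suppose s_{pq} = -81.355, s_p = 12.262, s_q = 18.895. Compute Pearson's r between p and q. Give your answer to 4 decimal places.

-0.3511

r = Cov(p,q) / (s_p · s_q) = -81.355 / (12.262 × 18.895)
  = -81.355 / 231.6905 ≈ -0.3511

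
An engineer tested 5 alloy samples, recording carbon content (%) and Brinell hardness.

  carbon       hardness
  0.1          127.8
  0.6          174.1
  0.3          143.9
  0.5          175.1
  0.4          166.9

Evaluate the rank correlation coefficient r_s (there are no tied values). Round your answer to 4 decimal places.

Rank carbon: 1, 5, 2, 4, 3
Rank hardness: 1, 4, 2, 5, 3
d = rank(carbon) − rank(hardness): 0, 1, 0, -1, 0; Σd² = 2
ρ = 1 − 6Σd² / [n(n²−1)] = 1 − 6×2 / (5×24) = 1 − 12/120 ≈ 0.9000

0.9000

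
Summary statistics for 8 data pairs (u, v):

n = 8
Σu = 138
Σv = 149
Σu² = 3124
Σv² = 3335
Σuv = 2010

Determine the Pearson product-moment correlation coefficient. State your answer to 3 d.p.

-0.868

r = (nΣuv − ΣuΣv) / √[(nΣu² − (Σu)²)(nΣv² − (Σv)²)]
Numerator: 8×2010 − 138×149 = -4482
Denominator: √[(24992 − 19044)(26680 − 22201)] = √[5948 × 4479] = 5161.5009
r = -4482 / 5161.5009 ≈ -0.868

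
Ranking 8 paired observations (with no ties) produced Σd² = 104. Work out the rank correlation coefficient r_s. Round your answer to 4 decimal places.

ρ = 1 − 6Σd² / [n(n²−1)] = 1 − 6×104 / (8×63)
  = 1 − 624/504 = 1 − 1.23810 ≈ -0.2381

-0.2381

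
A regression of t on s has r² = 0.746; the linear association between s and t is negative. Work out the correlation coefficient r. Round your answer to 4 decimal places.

|r| = √0.746 = 0.8637
The association is negative, so r = −0.8637.

-0.8637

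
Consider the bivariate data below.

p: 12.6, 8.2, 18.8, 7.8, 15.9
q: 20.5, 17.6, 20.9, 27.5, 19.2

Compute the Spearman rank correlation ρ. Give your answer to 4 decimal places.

Rank p: 3, 2, 5, 1, 4
Rank q: 3, 1, 4, 5, 2
d = rank(p) − rank(q): 0, 1, 1, -4, 2; Σd² = 22
ρ = 1 − 6Σd² / [n(n²−1)] = 1 − 6×22 / (5×24) = 1 − 132/120 ≈ -0.1000

-0.1000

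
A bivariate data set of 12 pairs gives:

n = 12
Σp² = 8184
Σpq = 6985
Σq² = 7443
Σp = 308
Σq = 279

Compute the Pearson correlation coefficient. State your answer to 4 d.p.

-0.3409

r = (nΣpq − ΣpΣq) / √[(nΣp² − (Σp)²)(nΣq² − (Σq)²)]
Numerator: 12×6985 − 308×279 = -2112
Denominator: √[(98208 − 94864)(89316 − 77841)] = √[3344 × 11475] = 6194.5460
r = -2112 / 6194.5460 ≈ -0.3409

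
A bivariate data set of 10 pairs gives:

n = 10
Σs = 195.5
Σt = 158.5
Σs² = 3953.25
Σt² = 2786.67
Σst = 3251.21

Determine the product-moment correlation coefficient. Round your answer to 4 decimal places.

0.8038

r = (nΣst − ΣsΣt) / √[(nΣs² − (Σs)²)(nΣt² − (Σt)²)]
Numerator: 10×3251.21 − 195.5×158.5 = 1525.35
Denominator: √[(39532.5 − 38220.25)(27866.7 − 25122.25)] = √[1312.25 × 2744.45] = 1897.7367
r = 1525.35 / 1897.7367 ≈ 0.8038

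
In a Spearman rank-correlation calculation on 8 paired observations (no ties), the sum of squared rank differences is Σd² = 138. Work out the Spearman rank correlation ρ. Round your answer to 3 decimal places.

-0.643

ρ = 1 − 6Σd² / [n(n²−1)] = 1 − 6×138 / (8×63)
  = 1 − 828/504 = 1 − 1.6429 ≈ -0.643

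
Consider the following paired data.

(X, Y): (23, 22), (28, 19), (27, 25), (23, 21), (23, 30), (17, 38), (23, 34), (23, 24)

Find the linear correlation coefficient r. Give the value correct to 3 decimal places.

n = 8, ΣX = 187, ΣY = 213, ΣX² = 4447, ΣY² = 5987, ΣXY = 4866
nΣXY − ΣXΣY = 38928 − 39831 = -903
nΣX² − (ΣX)² = 35576 − 34969 = 607; nΣY² − (ΣY)² = 47896 − 45369 = 2527
r = -903 / √(607 × 2527) = -903 / 1238.5027 ≈ -0.729

-0.729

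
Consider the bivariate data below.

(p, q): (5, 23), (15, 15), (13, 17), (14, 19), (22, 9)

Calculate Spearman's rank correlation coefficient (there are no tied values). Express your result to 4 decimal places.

-0.9000

Rank p: 1, 4, 2, 3, 5
Rank q: 5, 2, 3, 4, 1
d = rank(p) − rank(q): -4, 2, -1, -1, 4; Σd² = 38
ρ = 1 − 6Σd² / [n(n²−1)] = 1 − 6×38 / (5×24) = 1 − 228/120 ≈ -0.9000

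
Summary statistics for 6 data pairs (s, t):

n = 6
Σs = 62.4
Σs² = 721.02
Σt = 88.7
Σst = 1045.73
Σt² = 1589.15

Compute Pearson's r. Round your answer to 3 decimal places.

0.871

r = (nΣst − ΣsΣt) / √[(nΣs² − (Σs)²)(nΣt² − (Σt)²)]
Numerator: 6×1045.73 − 62.4×88.7 = 739.5
Denominator: √[(4326.12 − 3893.76)(9534.9 − 7867.69)] = √[432.36 × 1667.21] = 849.0200
r = 739.5 / 849.0200 ≈ 0.871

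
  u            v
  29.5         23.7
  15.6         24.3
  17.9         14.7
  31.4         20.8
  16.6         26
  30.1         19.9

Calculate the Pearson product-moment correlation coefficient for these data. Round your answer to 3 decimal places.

n = 6, Σu = 141.1, Σv = 129.4, Σu² = 3601.55, Σv² = 2872.92, Σuv = 3025.07
nΣuv − ΣuΣv = 18150.42 − 18258.34 = -107.92
nΣu² − (Σu)² = 21609.3 − 19909.21 = 1700.09; nΣv² − (Σv)² = 17237.52 − 16744.36 = 493.16
r = -107.92 / √(1700.09 × 493.16) = -107.92 / 915.6508 ≈ -0.118

-0.118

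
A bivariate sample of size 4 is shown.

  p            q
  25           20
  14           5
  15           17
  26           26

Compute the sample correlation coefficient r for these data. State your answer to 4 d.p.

0.8345

n = 4, Σp = 80, Σq = 68, Σp² = 1722, Σq² = 1390, Σpq = 1501
nΣpq − ΣpΣq = 6004 − 5440 = 564
nΣp² − (Σp)² = 6888 − 6400 = 488; nΣq² − (Σq)² = 5560 − 4624 = 936
r = 564 / √(488 × 936) = 564 / 675.8461 ≈ 0.8345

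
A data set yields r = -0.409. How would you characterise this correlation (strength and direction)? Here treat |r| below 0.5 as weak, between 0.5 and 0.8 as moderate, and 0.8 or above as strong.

r = -0.409 < 0 so the relationship is negative.
|r| = 0.409, which falls in the weak range.

weak negative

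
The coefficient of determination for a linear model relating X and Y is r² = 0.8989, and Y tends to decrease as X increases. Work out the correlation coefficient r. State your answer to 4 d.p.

|r| = √0.8989 = 0.9481
The association is negative, so r = −0.9481.

-0.9481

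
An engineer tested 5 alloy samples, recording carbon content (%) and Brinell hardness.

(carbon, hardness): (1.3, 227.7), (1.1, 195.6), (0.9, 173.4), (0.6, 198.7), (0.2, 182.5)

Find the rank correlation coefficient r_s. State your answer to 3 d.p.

0.500

Rank carbon: 5, 4, 3, 2, 1
Rank hardness: 5, 3, 1, 4, 2
d = rank(carbon) − rank(hardness): 0, 1, 2, -2, -1; Σd² = 10
ρ = 1 − 6Σd² / [n(n²−1)] = 1 − 6×10 / (5×24) = 1 − 60/120 ≈ 0.500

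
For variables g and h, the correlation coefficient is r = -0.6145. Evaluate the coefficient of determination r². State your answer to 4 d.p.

r² = (-0.6145)² = 0.3776

0.3776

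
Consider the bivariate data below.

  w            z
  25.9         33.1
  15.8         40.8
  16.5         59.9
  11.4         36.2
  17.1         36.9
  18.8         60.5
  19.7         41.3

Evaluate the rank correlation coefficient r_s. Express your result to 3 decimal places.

Rank w: 7, 2, 3, 1, 4, 5, 6
Rank z: 1, 4, 6, 2, 3, 7, 5
d = rank(w) − rank(z): 6, -2, -3, -1, 1, -2, 1; Σd² = 56
ρ = 1 − 6Σd² / [n(n²−1)] = 1 − 6×56 / (7×48) = 1 − 336/336 ≈ 0.000

0.000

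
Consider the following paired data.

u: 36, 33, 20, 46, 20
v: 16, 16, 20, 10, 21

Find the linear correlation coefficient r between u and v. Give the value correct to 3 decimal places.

n = 5, Σu = 155, Σv = 83, Σu² = 5301, Σv² = 1453, Σuv = 2384
nΣuv − ΣuΣv = 11920 − 12865 = -945
nΣu² − (Σu)² = 26505 − 24025 = 2480; nΣv² − (Σv)² = 7265 − 6889 = 376
r = -945 / √(2480 × 376) = -945 / 965.6500 ≈ -0.979

-0.979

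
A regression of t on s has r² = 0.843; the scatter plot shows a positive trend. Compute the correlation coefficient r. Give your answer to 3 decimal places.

|r| = √0.843 = 0.918
The association is positive, so r = 0.918.

0.918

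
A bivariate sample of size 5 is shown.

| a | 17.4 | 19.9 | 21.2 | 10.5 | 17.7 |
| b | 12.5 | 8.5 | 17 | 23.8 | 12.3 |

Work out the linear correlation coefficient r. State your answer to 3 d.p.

-0.726

n = 5, Σa = 86.7, Σb = 74.1, Σa² = 1571.75, Σb² = 1235.23, Σab = 1214.66
nΣab − ΣaΣb = 6073.3 − 6424.47 = -351.17
nΣa² − (Σa)² = 7858.75 − 7516.89 = 341.86; nΣb² − (Σb)² = 6176.15 − 5490.81 = 685.34
r = -351.17 / √(341.86 × 685.34) = -351.17 / 484.0355 ≈ -0.726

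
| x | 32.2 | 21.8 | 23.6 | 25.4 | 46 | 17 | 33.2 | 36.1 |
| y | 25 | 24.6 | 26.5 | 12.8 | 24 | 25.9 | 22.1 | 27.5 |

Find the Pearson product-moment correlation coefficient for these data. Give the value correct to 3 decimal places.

n = 8, Σx = 235.3, Σy = 188.4, Σx² = 7524.65, Σy² = 4587.72, Σxy = 5562.57
nΣxy − ΣxΣy = 44500.56 − 44330.52 = 170.04
nΣx² − (Σx)² = 60197.2 − 55366.09 = 4831.11; nΣy² − (Σy)² = 36701.76 − 35494.56 = 1207.2
r = 170.04 / √(4831.11 × 1207.2) = 170.04 / 2414.9774 ≈ 0.070

0.070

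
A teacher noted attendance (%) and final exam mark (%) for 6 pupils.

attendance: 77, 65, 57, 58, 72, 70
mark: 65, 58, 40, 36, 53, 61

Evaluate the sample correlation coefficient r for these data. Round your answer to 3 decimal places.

n = 6, Σx = 399, Σy = 313, Σx² = 26851, Σy² = 17015, Σxy = 21229
nΣxy − ΣxΣy = 127374 − 124887 = 2487
nΣx² − (Σx)² = 161106 − 159201 = 1905; nΣy² − (Σy)² = 102090 − 97969 = 4121
r = 2487 / √(1905 × 4121) = 2487 / 2801.8753 ≈ 0.888

0.888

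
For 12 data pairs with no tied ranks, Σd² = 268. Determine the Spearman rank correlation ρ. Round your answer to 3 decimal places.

ρ = 1 − 6Σd² / [n(n²−1)] = 1 − 6×268 / (12×143)
  = 1 − 1608/1716 = 1 − 0.9371 ≈ 0.063

0.063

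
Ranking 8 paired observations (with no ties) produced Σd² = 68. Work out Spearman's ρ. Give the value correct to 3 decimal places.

0.190

ρ = 1 − 6Σd² / [n(n²−1)] = 1 − 6×68 / (8×63)
  = 1 − 408/504 = 1 − 0.8095 ≈ 0.190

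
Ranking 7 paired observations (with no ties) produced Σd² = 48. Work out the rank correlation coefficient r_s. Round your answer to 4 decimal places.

0.1429

ρ = 1 − 6Σd² / [n(n²−1)] = 1 − 6×48 / (7×48)
  = 1 − 288/336 = 1 − 0.85714 ≈ 0.1429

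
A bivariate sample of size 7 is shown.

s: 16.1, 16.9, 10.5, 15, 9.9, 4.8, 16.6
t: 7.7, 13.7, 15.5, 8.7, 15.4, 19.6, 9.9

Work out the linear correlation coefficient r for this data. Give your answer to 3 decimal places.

n = 7, Σs = 89.8, Σt = 90.5, Σs² = 1276.68, Σt² = 1282.25, Σst = 1059.63
nΣst − ΣsΣt = 7417.41 − 8126.9 = -709.49
nΣs² − (Σs)² = 8936.76 − 8064.04 = 872.72; nΣt² − (Σt)² = 8975.75 − 8190.25 = 785.5
r = -709.49 / √(872.72 × 785.5) = -709.49 / 827.9623 ≈ -0.857

-0.857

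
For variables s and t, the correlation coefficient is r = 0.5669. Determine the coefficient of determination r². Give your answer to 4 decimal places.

r² = (0.5669)² = 0.3214

0.3214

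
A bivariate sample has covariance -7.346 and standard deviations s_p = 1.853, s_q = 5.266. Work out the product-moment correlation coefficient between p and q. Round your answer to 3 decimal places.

-0.753

r = Cov(p,q) / (s_p · s_q) = -7.346 / (1.853 × 5.266)
  = -7.346 / 9.7579 ≈ -0.753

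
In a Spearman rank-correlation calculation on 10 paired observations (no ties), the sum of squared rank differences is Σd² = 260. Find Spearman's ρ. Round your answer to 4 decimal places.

ρ = 1 − 6Σd² / [n(n²−1)] = 1 − 6×260 / (10×99)
  = 1 − 1560/990 = 1 − 1.57576 ≈ -0.5758

-0.5758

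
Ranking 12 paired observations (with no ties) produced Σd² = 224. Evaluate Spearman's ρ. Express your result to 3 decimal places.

ρ = 1 − 6Σd² / [n(n²−1)] = 1 − 6×224 / (12×143)
  = 1 − 1344/1716 = 1 − 0.7832 ≈ 0.217

0.217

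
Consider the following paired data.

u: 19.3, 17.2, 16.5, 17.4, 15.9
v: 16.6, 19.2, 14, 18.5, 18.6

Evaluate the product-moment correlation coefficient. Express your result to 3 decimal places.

n = 5, Σu = 86.3, Σv = 86.9, Σu² = 1496.15, Σv² = 1528.41, Σuv = 1499.26
nΣuv − ΣuΣv = 7496.3 − 7499.47 = -3.17
nΣu² − (Σu)² = 7480.75 − 7447.69 = 33.06; nΣv² − (Σv)² = 7642.05 − 7551.61 = 90.44
r = -3.17 / √(33.06 × 90.44) = -3.17 / 54.6804 ≈ -0.058

-0.058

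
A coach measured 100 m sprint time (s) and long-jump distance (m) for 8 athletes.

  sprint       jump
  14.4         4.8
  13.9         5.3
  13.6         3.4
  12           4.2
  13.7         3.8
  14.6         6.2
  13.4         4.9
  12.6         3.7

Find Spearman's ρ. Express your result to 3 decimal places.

Rank sprint: 7, 6, 4, 1, 5, 8, 3, 2
Rank jump: 5, 7, 1, 4, 3, 8, 6, 2
d = rank(sprint) − rank(jump): 2, -1, 3, -3, 2, 0, -3, 0; Σd² = 36
ρ = 1 − 6Σd² / [n(n²−1)] = 1 − 6×36 / (8×63) = 1 − 216/504 ≈ 0.571

0.571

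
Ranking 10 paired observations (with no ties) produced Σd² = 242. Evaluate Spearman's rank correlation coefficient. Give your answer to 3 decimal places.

ρ = 1 − 6Σd² / [n(n²−1)] = 1 − 6×242 / (10×99)
  = 1 − 1452/990 = 1 − 1.4667 ≈ -0.467

-0.467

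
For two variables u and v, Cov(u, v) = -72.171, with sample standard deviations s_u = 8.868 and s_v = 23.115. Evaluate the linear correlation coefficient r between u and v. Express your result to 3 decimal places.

r = Cov(u,v) / (s_u · s_v) = -72.171 / (8.868 × 23.115)
  = -72.171 / 204.9838 ≈ -0.352

-0.352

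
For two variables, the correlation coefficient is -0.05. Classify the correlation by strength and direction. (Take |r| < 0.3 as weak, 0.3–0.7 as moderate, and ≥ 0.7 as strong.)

weak negative

r = -0.05 < 0 so the relationship is negative.
|r| = 0.05, which falls in the weak range.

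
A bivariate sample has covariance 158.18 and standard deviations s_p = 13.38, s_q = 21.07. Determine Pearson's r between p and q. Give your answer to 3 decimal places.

r = Cov(p,q) / (s_p · s_q) = 158.18 / (13.38 × 21.07)
  = 158.18 / 281.9166 ≈ 0.561

0.561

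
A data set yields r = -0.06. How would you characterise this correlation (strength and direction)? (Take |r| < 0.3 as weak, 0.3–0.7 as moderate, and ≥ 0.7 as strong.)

weak negative

r = -0.06 < 0 so the relationship is negative.
|r| = 0.06, which falls in the weak range.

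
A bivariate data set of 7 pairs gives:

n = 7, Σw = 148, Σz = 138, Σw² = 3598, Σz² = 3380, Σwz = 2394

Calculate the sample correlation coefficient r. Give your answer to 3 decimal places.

r = (nΣwz − ΣwΣz) / √[(nΣw² − (Σw)²)(nΣz² − (Σz)²)]
Numerator: 7×2394 − 148×138 = -3666
Denominator: √[(25186 − 21904)(23660 − 19044)] = √[3282 × 4616] = 3892.2631
r = -3666 / 3892.2631 ≈ -0.942

-0.942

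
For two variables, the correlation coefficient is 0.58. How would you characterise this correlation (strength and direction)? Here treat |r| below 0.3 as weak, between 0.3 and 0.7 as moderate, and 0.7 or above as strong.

r = 0.58 > 0 so the relationship is positive.
|r| = 0.58, which falls in the moderate range.

moderate positive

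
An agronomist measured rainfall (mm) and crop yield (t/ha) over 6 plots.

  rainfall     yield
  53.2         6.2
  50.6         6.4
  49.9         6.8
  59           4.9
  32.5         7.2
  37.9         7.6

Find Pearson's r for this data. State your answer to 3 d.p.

-0.866

n = 6, Σx = 283.1, Σy = 39.1, Σx² = 13854.27, Σy² = 259.25, Σxy = 1804.14
nΣxy − ΣxΣy = 10824.84 − 11069.21 = -244.37
nΣx² − (Σx)² = 83125.62 − 80145.61 = 2980.01; nΣy² − (Σy)² = 1555.5 − 1528.81 = 26.69
r = -244.37 / √(2980.01 × 26.69) = -244.37 / 282.0221 ≈ -0.866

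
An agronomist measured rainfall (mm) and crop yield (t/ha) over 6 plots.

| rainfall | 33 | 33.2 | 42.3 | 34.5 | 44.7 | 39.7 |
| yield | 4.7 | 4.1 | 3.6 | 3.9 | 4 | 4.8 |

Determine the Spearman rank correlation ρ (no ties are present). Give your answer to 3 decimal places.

-0.429

Rank rainfall: 1, 2, 5, 3, 6, 4
Rank yield: 5, 4, 1, 2, 3, 6
d = rank(rainfall) − rank(yield): -4, -2, 4, 1, 3, -2; Σd² = 50
ρ = 1 − 6Σd² / [n(n²−1)] = 1 − 6×50 / (6×35) = 1 − 300/210 ≈ -0.429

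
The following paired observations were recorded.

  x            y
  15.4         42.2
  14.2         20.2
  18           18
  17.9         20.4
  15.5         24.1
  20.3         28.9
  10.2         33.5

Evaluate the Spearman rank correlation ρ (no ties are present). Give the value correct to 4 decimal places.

-0.3214

Rank x: 3, 2, 6, 5, 4, 7, 1
Rank y: 7, 2, 1, 3, 4, 5, 6
d = rank(x) − rank(y): -4, 0, 5, 2, 0, 2, -5; Σd² = 74
ρ = 1 − 6Σd² / [n(n²−1)] = 1 − 6×74 / (7×48) = 1 − 444/336 ≈ -0.3214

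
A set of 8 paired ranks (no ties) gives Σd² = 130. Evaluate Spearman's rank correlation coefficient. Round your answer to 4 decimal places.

ρ = 1 − 6Σd² / [n(n²−1)] = 1 − 6×130 / (8×63)
  = 1 − 780/504 = 1 − 1.54762 ≈ -0.5476

-0.5476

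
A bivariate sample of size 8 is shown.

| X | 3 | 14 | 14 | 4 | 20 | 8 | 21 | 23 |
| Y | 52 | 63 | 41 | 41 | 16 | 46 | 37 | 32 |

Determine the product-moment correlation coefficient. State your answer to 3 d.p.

n = 8, ΣX = 107, ΣY = 328, ΣX² = 1851, ΣY² = 14800, ΣXY = 3977
nΣXY − ΣXΣY = 31816 − 35096 = -3280
nΣX² − (ΣX)² = 14808 − 11449 = 3359; nΣY² − (ΣY)² = 118400 − 107584 = 10816
r = -3280 / √(3359 × 10816) = -3280 / 6027.5156 ≈ -0.544

-0.544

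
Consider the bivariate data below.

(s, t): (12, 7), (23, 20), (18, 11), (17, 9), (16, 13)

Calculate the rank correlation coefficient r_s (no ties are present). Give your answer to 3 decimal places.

Rank s: 1, 5, 4, 3, 2
Rank t: 1, 5, 3, 2, 4
d = rank(s) − rank(t): 0, 0, 1, 1, -2; Σd² = 6
ρ = 1 − 6Σd² / [n(n²−1)] = 1 − 6×6 / (5×24) = 1 − 36/120 ≈ 0.700

0.700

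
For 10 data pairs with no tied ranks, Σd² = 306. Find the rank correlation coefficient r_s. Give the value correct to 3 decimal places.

-0.855

ρ = 1 − 6Σd² / [n(n²−1)] = 1 − 6×306 / (10×99)
  = 1 − 1836/990 = 1 − 1.8545 ≈ -0.855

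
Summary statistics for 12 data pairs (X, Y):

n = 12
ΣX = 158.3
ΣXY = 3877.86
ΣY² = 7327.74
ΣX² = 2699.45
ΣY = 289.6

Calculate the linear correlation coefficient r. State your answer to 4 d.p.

r = (nΣXY − ΣXΣY) / √[(nΣX² − (ΣX)²)(nΣY² − (ΣY)²)]
Numerator: 12×3877.86 − 158.3×289.6 = 690.64
Denominator: √[(32393.4 − 25058.89)(87932.88 − 83868.16)] = √[7334.51 × 4064.72] = 5460.1034
r = 690.64 / 5460.1034 ≈ 0.1265

0.1265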